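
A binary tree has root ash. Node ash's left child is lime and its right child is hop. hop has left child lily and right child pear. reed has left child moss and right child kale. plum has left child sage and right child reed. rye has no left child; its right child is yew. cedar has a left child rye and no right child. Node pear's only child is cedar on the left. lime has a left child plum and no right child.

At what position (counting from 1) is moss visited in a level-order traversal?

10

Level-order visits nodes level by level from the root, left to right within each level.
Level 0: ash
Level 1: lime, hop
Level 2: plum, lily, pear
Level 3: sage, reed, cedar
Level 4: moss, kale, rye
Level 5: yew
Full level-order sequence: ash, lime, hop, plum, lily, pear, sage, reed, cedar, moss, kale, rye, yew.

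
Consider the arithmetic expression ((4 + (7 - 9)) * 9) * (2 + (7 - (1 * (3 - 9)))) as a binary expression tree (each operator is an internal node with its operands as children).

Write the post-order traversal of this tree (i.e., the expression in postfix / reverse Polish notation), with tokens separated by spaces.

4 7 9 - + 9 * 2 7 1 3 9 - * - + *

Post-order on an expression tree gives postfix notation: for each operator, emit left operand, right operand, then the operator.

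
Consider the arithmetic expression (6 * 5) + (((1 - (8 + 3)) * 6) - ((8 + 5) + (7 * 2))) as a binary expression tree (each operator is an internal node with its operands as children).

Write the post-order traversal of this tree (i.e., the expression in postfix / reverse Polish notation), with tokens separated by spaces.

Post-order on an expression tree gives postfix notation: for each operator, emit left operand, right operand, then the operator.

6 5 * 1 8 3 + - 6 * 8 5 + 7 2 * + - +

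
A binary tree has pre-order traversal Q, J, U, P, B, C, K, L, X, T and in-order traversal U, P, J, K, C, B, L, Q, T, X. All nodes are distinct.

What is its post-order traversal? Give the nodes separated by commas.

The first element of pre-order is the root; it splits in-order into left and right subtrees.
Root Q: left subtree has 7 nodes {U, P, J, K, C, B, L}, right has 2 {T, X}.
  Root J: left subtree has 2 nodes {U, P}, right has 4 {K, C, B, L}.
    Root U: left subtree has 0 nodes { }, right has 1 {P}.
    Root B: left subtree has 2 nodes {K, C}, right has 1 {L}.
      Root C: left subtree has 1 node {K}, right has 0 { }.
  Root X: left subtree has 1 node {T}, right has 0 { }.

P, U, K, C, L, B, J, T, X, Q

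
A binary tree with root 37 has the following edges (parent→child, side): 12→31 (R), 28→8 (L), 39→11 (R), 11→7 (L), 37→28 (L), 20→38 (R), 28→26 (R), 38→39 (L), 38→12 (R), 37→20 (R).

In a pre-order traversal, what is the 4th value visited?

26

Pre-order visits the node, then its left subtree, then its right subtree.
Visit 37.
At 37: go left to 28.
  Visit 28.
  At 28: go left to 8.
    8 is a leaf — visit 8.
  At 28: go right to 26.
    26 is a leaf — visit 26.
At 37: go right to 20.
  Visit 20.
  At 20: no left child.
  At 20: go right to 38.
    Visit 38.
    At 38: go left to 39.
      Visit 39.
      At 39: no left child.
      At 39: go right to 11.
        Visit 11.
        At 11: go left to 7.
          7 is a leaf — visit 7.
        At 11: no right child.
    At 38: go right to 12.
      Visit 12.
      At 12: no left child.
      At 12: go right to 31.
        31 is a leaf — visit 31.
Full pre-order sequence: 37, 28, 8, 26, 20, 38, 39, 11, 7, 12, 31.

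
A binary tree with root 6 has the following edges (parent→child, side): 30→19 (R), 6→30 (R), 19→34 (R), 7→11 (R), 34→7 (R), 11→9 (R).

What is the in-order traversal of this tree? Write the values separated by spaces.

In-order visits the left subtree, then the node, then the right subtree.
At 6: no left child.
Visit 6.
At 6: go right to 30.
  At 30: no left child.
  Visit 30.
  At 30: go right to 19.
    At 19: no left child.
    Visit 19.
    At 19: go right to 34.
      At 34: no left child.
      Visit 34.
      At 34: go right to 7.
        At 7: no left child.
        Visit 7.
        At 7: go right to 11.
          At 11: no left child.
          Visit 11.
          At 11: go right to 9.
            9 is a leaf — visit 9.

6 30 19 34 7 11 9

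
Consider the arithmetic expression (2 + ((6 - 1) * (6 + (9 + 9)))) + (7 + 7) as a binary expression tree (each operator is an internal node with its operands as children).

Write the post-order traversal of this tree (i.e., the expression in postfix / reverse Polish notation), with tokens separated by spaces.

2 6 1 - 6 9 9 + + * + 7 7 + +

Post-order on an expression tree gives postfix notation: for each operator, emit left operand, right operand, then the operator.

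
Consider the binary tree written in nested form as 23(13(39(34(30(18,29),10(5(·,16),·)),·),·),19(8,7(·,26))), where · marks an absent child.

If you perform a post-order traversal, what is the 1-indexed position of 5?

Post-order visits the left subtree, then the right subtree, then the node.
At 23: go left to 13.
  At 13: go left to 39.
    At 39: go left to 34.
      At 34: go left to 30.
        At 30: go left to 18.
          18 is a leaf — visit 18.
        At 30: go right to 29.
          29 is a leaf — visit 29.
        Visit 30.
      At 34: go right to 10.
        At 10: go left to 5.
          At 5: no left child.
          At 5: go right to 16.
            16 is a leaf — visit 16.
          Visit 5.
        At 10: no right child.
        Visit 10.
      Visit 34.
    At 39: no right child.
    Visit 39.
  At 13: no right child.
  Visit 13.
At 23: go right to 19.
  At 19: go left to 8.
    8 is a leaf — visit 8.
  At 19: go right to 7.
    At 7: no left child.
    At 7: go right to 26.
      26 is a leaf — visit 26.
    Visit 7.
  Visit 19.
Visit 23.
Full post-order sequence: 18, 29, 30, 16, 5, 10, 34, 39, 13, 8, 26, 7, 19, 23.

5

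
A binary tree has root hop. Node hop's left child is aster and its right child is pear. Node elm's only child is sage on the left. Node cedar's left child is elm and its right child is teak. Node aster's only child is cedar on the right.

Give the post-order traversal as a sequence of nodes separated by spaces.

sage elm teak cedar aster pear hop

Post-order visits the left subtree, then the right subtree, then the node.
At hop: go left to aster.
  At aster: no left child.
  At aster: go right to cedar.
    At cedar: go left to elm.
      At elm: go left to sage.
        sage is a leaf — visit sage.
      At elm: no right child.
      Visit elm.
    At cedar: go right to teak.
      teak is a leaf — visit teak.
    Visit cedar.
  Visit aster.
At hop: go right to pear.
  pear is a leaf — visit pear.
Visit hop.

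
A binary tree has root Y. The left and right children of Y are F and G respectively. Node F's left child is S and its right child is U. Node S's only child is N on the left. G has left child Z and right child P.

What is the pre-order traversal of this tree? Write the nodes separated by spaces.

Y F S N U G Z P

Pre-order visits the node, then its left subtree, then its right subtree.
Visit Y.
At Y: go left to F.
  Visit F.
  At F: go left to S.
    Visit S.
    At S: go left to N.
      N is a leaf — visit N.
    At S: no right child.
  At F: go right to U.
    U is a leaf — visit U.
At Y: go right to G.
  Visit G.
  At G: go left to Z.
    Z is a leaf — visit Z.
  At G: go right to P.
    P is a leaf — visit P.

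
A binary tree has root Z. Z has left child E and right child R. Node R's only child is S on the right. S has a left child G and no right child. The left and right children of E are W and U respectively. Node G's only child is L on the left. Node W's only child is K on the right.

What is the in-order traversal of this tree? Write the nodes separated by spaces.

In-order visits the left subtree, then the node, then the right subtree.
At Z: go left to E.
  At E: go left to W.
    At W: no left child.
    Visit W.
    At W: go right to K.
      K is a leaf — visit K.
  Visit E.
  At E: go right to U.
    U is a leaf — visit U.
Visit Z.
At Z: go right to R.
  At R: no left child.
  Visit R.
  At R: go right to S.
    At S: go left to G.
      At G: go left to L.
        L is a leaf — visit L.
      Visit G.
      At G: no right child.
    Visit S.
    At S: no right child.

W K E U Z R L G S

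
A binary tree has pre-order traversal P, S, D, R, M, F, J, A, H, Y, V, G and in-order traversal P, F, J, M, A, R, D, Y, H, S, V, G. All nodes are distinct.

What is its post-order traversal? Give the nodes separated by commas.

The first element of pre-order is the root; it splits in-order into left and right subtrees.
Root P: left subtree has 0 nodes { }, right has 11 {F, J, M, A, R, D, Y, H, S, V, G}.
  Root S: left subtree has 8 nodes {F, J, M, A, R, D, Y, H}, right has 2 {V, G}.
    Root D: left subtree has 5 nodes {F, J, M, A, R}, right has 2 {Y, H}.
      Root R: left subtree has 4 nodes {F, J, M, A}, right has 0 { }.
        Root M: left subtree has 2 nodes {F, J}, right has 1 {A}.
          Root F: left subtree has 0 nodes { }, right has 1 {J}.
      Root H: left subtree has 1 node {Y}, right has 0 { }.
    Root V: left subtree has 0 nodes { }, right has 1 {G}.

J, F, A, M, R, Y, H, D, G, V, S, P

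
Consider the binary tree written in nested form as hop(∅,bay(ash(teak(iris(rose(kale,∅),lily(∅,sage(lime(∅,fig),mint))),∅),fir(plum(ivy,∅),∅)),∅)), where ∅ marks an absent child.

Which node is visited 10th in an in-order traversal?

teak

In-order visits the left subtree, then the node, then the right subtree.
At hop: no left child.
Visit hop.
At hop: go right to bay.
  At bay: go left to ash.
    At ash: go left to teak.
      At teak: go left to iris.
        At iris: go left to rose.
          At rose: go left to kale.
            kale is a leaf — visit kale.
          Visit rose.
          At rose: no right child.
        Visit iris.
        At iris: go right to lily.
          At lily: no left child.
          Visit lily.
          At lily: go right to sage.
            At sage: go left to lime.
              At lime: no left child.
              Visit lime.
              At lime: go right to fig.
                fig is a leaf — visit fig.
            Visit sage.
            At sage: go right to mint.
              mint is a leaf — visit mint.
      Visit teak.
      At teak: no right child.
    Visit ash.
    At ash: go right to fir.
      At fir: go left to plum.
        At plum: go left to ivy.
          ivy is a leaf — visit ivy.
        Visit plum.
        At plum: no right child.
      Visit fir.
      At fir: no right child.
  Visit bay.
  At bay: no right child.
Full in-order sequence: hop, kale, rose, iris, lily, lime, fig, sage, mint, teak, ash, ivy, plum, fir, bay.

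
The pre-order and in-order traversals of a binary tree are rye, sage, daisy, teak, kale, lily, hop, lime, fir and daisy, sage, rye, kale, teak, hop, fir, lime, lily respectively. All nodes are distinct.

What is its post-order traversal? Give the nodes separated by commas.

The first element of pre-order is the root; it splits in-order into left and right subtrees.
Root rye: left subtree has 2 nodes {daisy, sage}, right has 6 {kale, teak, hop, fir, lime, lily}.
  Root sage: left subtree has 1 node {daisy}, right has 0 { }.
  Root teak: left subtree has 1 node {kale}, right has 4 {hop, fir, lime, lily}.
    Root lily: left subtree has 3 nodes {hop, fir, lime}, right has 0 { }.
      Root hop: left subtree has 0 nodes { }, right has 2 {fir, lime}.
        Root lime: left subtree has 1 node {fir}, right has 0 { }.

daisy, sage, kale, fir, lime, hop, lily, teak, rye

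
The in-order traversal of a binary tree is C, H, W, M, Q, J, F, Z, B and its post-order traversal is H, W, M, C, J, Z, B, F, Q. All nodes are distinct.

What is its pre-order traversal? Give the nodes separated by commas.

Q, C, M, W, H, F, J, B, Z

The last element of post-order is the root; it splits in-order into left and right subtrees.
Root Q: left subtree has 4 nodes {C, H, W, M}, right has 4 {J, F, Z, B}.
  Root C: left subtree has 0 nodes { }, right has 3 {H, W, M}.
    Root M: left subtree has 2 nodes {H, W}, right has 0 { }.
      Root W: left subtree has 1 node {H}, right has 0 { }.
  Root F: left subtree has 1 node {J}, right has 2 {Z, B}.
    Root B: left subtree has 1 node {Z}, right has 0 { }.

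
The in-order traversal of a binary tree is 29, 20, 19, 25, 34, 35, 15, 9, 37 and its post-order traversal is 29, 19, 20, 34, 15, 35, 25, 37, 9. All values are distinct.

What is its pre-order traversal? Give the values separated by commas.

9, 25, 20, 29, 19, 35, 34, 15, 37

The last element of post-order is the root; it splits in-order into left and right subtrees.
Root 9: left subtree has 7 nodes {29, 20, 19, 25, 34, 35, 15}, right has 1 {37}.
  Root 25: left subtree has 3 nodes {29, 20, 19}, right has 3 {34, 35, 15}.
    Root 20: left subtree has 1 node {29}, right has 1 {19}.
    Root 35: left subtree has 1 node {34}, right has 1 {15}.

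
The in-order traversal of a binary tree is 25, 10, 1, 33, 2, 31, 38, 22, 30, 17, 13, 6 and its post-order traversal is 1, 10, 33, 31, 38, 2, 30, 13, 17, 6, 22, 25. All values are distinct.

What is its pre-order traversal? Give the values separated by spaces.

The last element of post-order is the root; it splits in-order into left and right subtrees.
Root 25: left subtree has 0 nodes { }, right has 11 {10, 1, 33, 2, 31, 38, 22, 30, 17, 13, 6}.
  Root 22: left subtree has 6 nodes {10, 1, 33, 2, 31, 38}, right has 4 {30, 17, 13, 6}.
    Root 2: left subtree has 3 nodes {10, 1, 33}, right has 2 {31, 38}.
      Root 33: left subtree has 2 nodes {10, 1}, right has 0 { }.
        Root 10: left subtree has 0 nodes { }, right has 1 {1}.
      Root 38: left subtree has 1 node {31}, right has 0 { }.
    Root 6: left subtree has 3 nodes {30, 17, 13}, right has 0 { }.
      Root 17: left subtree has 1 node {30}, right has 1 {13}.

25 22 2 33 10 1 38 31 6 17 30 13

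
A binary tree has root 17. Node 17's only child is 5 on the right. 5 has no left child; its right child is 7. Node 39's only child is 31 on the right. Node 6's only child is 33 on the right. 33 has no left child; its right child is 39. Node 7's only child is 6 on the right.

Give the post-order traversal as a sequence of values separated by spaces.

31 39 33 6 7 5 17

Post-order visits the left subtree, then the right subtree, then the node.
At 17: no left child.
At 17: go right to 5.
  At 5: no left child.
  At 5: go right to 7.
    At 7: no left child.
    At 7: go right to 6.
      At 6: no left child.
      At 6: go right to 33.
        At 33: no left child.
        At 33: go right to 39.
          At 39: no left child.
          At 39: go right to 31.
            31 is a leaf — visit 31.
          Visit 39.
        Visit 33.
      Visit 6.
    Visit 7.
  Visit 5.
Visit 17.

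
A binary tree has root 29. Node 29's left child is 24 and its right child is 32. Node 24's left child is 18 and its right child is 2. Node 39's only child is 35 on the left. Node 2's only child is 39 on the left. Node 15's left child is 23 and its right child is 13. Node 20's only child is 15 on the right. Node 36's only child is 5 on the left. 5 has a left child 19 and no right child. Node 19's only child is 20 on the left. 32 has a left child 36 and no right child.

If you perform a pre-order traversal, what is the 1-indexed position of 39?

5

Pre-order visits the node, then its left subtree, then its right subtree.
Visit 29.
At 29: go left to 24.
  Visit 24.
  At 24: go left to 18.
    18 is a leaf — visit 18.
  At 24: go right to 2.
    Visit 2.
    At 2: go left to 39.
      Visit 39.
      At 39: go left to 35.
        35 is a leaf — visit 35.
      At 39: no right child.
    At 2: no right child.
At 29: go right to 32.
  Visit 32.
  At 32: go left to 36.
    Visit 36.
    At 36: go left to 5.
      Visit 5.
      At 5: go left to 19.
        Visit 19.
        At 19: go left to 20.
          Visit 20.
          At 20: no left child.
          At 20: go right to 15.
            Visit 15.
            At 15: go left to 23.
              23 is a leaf — visit 23.
            At 15: go right to 13.
              13 is a leaf — visit 13.
        At 19: no right child.
      At 5: no right child.
    At 36: no right child.
  At 32: no right child.
Full pre-order sequence: 29, 24, 18, 2, 39, 35, 32, 36, 5, 19, 20, 15, 23, 13.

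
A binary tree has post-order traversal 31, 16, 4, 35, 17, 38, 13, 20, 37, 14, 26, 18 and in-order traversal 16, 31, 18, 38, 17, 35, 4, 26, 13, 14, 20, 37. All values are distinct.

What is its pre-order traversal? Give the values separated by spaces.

18 16 31 26 38 17 35 4 14 13 37 20

The last element of post-order is the root; it splits in-order into left and right subtrees.
Root 18: left subtree has 2 nodes {16, 31}, right has 9 {38, 17, 35, 4, 26, 13, 14, 20, 37}.
  Root 16: left subtree has 0 nodes { }, right has 1 {31}.
  Root 26: left subtree has 4 nodes {38, 17, 35, 4}, right has 4 {13, 14, 20, 37}.
    Root 38: left subtree has 0 nodes { }, right has 3 {17, 35, 4}.
      Root 17: left subtree has 0 nodes { }, right has 2 {35, 4}.
        Root 35: left subtree has 0 nodes { }, right has 1 {4}.
    Root 14: left subtree has 1 node {13}, right has 2 {20, 37}.
      Root 37: left subtree has 1 node {20}, right has 0 { }.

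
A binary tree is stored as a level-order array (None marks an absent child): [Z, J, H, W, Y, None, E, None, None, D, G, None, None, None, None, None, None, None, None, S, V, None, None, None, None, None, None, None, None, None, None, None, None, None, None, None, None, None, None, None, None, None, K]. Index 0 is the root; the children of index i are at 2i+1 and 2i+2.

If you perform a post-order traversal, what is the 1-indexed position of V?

4

Post-order visits the left subtree, then the right subtree, then the node.
At Z: go left to J.
  At J: go left to W.
    W is a leaf — visit W.
  At J: go right to Y.
    At Y: go left to D.
      At D: go left to S.
        S is a leaf — visit S.
      At D: go right to V.
        At V: no left child.
        At V: go right to K.
          K is a leaf — visit K.
        Visit V.
      Visit D.
    At Y: go right to G.
      G is a leaf — visit G.
    Visit Y.
  Visit J.
At Z: go right to H.
  At H: no left child.
  At H: go right to E.
    E is a leaf — visit E.
  Visit H.
Visit Z.
Full post-order sequence: W, S, K, V, D, G, Y, J, E, H, Z.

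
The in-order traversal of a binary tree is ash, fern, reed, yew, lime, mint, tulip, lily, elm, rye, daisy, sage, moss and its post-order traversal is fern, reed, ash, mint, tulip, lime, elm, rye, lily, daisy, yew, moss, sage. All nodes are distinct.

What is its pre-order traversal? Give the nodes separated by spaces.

The last element of post-order is the root; it splits in-order into left and right subtrees.
Root sage: left subtree has 11 nodes {ash, fern, reed, yew, lime, mint, tulip, lily, elm, rye, daisy}, right has 1 {moss}.
  Root yew: left subtree has 3 nodes {ash, fern, reed}, right has 7 {lime, mint, tulip, lily, elm, rye, daisy}.
    Root ash: left subtree has 0 nodes { }, right has 2 {fern, reed}.
      Root reed: left subtree has 1 node {fern}, right has 0 { }.
    Root daisy: left subtree has 6 nodes {lime, mint, tulip, lily, elm, rye}, right has 0 { }.
      Root lily: left subtree has 3 nodes {lime, mint, tulip}, right has 2 {elm, rye}.
        Root lime: left subtree has 0 nodes { }, right has 2 {mint, tulip}.
          Root tulip: left subtree has 1 node {mint}, right has 0 { }.
        Root rye: left subtree has 1 node {elm}, right has 0 { }.

sage yew ash reed fern daisy lily lime tulip mint rye elm moss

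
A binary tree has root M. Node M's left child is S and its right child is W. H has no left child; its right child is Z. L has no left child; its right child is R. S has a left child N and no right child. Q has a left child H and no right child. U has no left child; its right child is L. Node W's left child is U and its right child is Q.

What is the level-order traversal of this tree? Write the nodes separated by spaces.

M S W N U Q L H R Z

Level-order visits nodes level by level from the root, left to right within each level.
Level 0: M
Level 1: S, W
Level 2: N, U, Q
Level 3: L, H
Level 4: R, Z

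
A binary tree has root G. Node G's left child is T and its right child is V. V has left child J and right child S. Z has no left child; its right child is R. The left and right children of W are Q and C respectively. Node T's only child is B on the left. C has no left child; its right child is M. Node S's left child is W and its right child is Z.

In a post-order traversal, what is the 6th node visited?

C

Post-order visits the left subtree, then the right subtree, then the node.
At G: go left to T.
  At T: go left to B.
    B is a leaf — visit B.
  At T: no right child.
  Visit T.
At G: go right to V.
  At V: go left to J.
    J is a leaf — visit J.
  At V: go right to S.
    At S: go left to W.
      At W: go left to Q.
        Q is a leaf — visit Q.
      At W: go right to C.
        At C: no left child.
        At C: go right to M.
          M is a leaf — visit M.
        Visit C.
      Visit W.
    At S: go right to Z.
      At Z: no left child.
      At Z: go right to R.
        R is a leaf — visit R.
      Visit Z.
    Visit S.
  Visit V.
Visit G.
Full post-order sequence: B, T, J, Q, M, C, W, R, Z, S, V, G.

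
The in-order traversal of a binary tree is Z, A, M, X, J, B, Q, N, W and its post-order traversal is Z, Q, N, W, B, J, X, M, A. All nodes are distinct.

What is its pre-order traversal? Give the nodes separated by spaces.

A Z M X J B W N Q

The last element of post-order is the root; it splits in-order into left and right subtrees.
Root A: left subtree has 1 node {Z}, right has 7 {M, X, J, B, Q, N, W}.
  Root M: left subtree has 0 nodes { }, right has 6 {X, J, B, Q, N, W}.
    Root X: left subtree has 0 nodes { }, right has 5 {J, B, Q, N, W}.
      Root J: left subtree has 0 nodes { }, right has 4 {B, Q, N, W}.
        Root B: left subtree has 0 nodes { }, right has 3 {Q, N, W}.
          Root W: left subtree has 2 nodes {Q, N}, right has 0 { }.
            Root N: left subtree has 1 node {Q}, right has 0 { }.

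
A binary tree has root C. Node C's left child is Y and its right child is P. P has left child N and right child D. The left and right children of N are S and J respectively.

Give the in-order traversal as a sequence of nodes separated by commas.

In-order visits the left subtree, then the node, then the right subtree.
At C: go left to Y.
  Y is a leaf — visit Y.
Visit C.
At C: go right to P.
  At P: go left to N.
    At N: go left to S.
      S is a leaf — visit S.
    Visit N.
    At N: go right to J.
      J is a leaf — visit J.
  Visit P.
  At P: go right to D.
    D is a leaf — visit D.

Y, C, S, N, J, P, D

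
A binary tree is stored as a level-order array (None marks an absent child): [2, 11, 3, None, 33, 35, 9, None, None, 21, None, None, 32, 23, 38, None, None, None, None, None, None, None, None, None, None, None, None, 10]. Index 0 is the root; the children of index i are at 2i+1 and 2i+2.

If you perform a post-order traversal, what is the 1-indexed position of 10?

Post-order visits the left subtree, then the right subtree, then the node.
At 2: go left to 11.
  At 11: no left child.
  At 11: go right to 33.
    At 33: go left to 21.
      21 is a leaf — visit 21.
    At 33: no right child.
    Visit 33.
  Visit 11.
At 2: go right to 3.
  At 3: go left to 35.
    At 35: no left child.
    At 35: go right to 32.
      32 is a leaf — visit 32.
    Visit 35.
  At 3: go right to 9.
    At 9: go left to 23.
      At 23: go left to 10.
        10 is a leaf — visit 10.
      At 23: no right child.
      Visit 23.
    At 9: go right to 38.
      38 is a leaf — visit 38.
    Visit 9.
  Visit 3.
Visit 2.
Full post-order sequence: 21, 33, 11, 32, 35, 10, 23, 38, 9, 3, 2.

6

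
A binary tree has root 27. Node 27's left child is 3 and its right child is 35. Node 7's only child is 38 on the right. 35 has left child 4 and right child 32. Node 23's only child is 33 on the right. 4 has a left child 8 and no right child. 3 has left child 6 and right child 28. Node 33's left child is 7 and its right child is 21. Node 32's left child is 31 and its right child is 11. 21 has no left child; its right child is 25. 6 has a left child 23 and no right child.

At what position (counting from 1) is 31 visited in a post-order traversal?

12

Post-order visits the left subtree, then the right subtree, then the node.
At 27: go left to 3.
  At 3: go left to 6.
    At 6: go left to 23.
      At 23: no left child.
      At 23: go right to 33.
        At 33: go left to 7.
          At 7: no left child.
          At 7: go right to 38.
            38 is a leaf — visit 38.
          Visit 7.
        At 33: go right to 21.
          At 21: no left child.
          At 21: go right to 25.
            25 is a leaf — visit 25.
          Visit 21.
        Visit 33.
      Visit 23.
    At 6: no right child.
    Visit 6.
  At 3: go right to 28.
    28 is a leaf — visit 28.
  Visit 3.
At 27: go right to 35.
  At 35: go left to 4.
    At 4: go left to 8.
      8 is a leaf — visit 8.
    At 4: no right child.
    Visit 4.
  At 35: go right to 32.
    At 32: go left to 31.
      31 is a leaf — visit 31.
    At 32: go right to 11.
      11 is a leaf — visit 11.
    Visit 32.
  Visit 35.
Visit 27.
Full post-order sequence: 38, 7, 25, 21, 33, 23, 6, 28, 3, 8, 4, 31, 11, 32, 35, 27.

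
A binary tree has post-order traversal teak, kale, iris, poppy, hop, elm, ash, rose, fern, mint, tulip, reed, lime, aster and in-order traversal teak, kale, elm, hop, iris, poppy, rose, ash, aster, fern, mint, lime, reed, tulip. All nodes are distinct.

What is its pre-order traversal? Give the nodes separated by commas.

The last element of post-order is the root; it splits in-order into left and right subtrees.
Root aster: left subtree has 8 nodes {teak, kale, elm, hop, iris, poppy, rose, ash}, right has 5 {fern, mint, lime, reed, tulip}.
  Root rose: left subtree has 6 nodes {teak, kale, elm, hop, iris, poppy}, right has 1 {ash}.
    Root elm: left subtree has 2 nodes {teak, kale}, right has 3 {hop, iris, poppy}.
      Root kale: left subtree has 1 node {teak}, right has 0 { }.
      Root hop: left subtree has 0 nodes { }, right has 2 {iris, poppy}.
        Root poppy: left subtree has 1 node {iris}, right has 0 { }.
  Root lime: left subtree has 2 nodes {fern, mint}, right has 2 {reed, tulip}.
    Root mint: left subtree has 1 node {fern}, right has 0 { }.
    Root reed: left subtree has 0 nodes { }, right has 1 {tulip}.

aster, rose, elm, kale, teak, hop, poppy, iris, ash, lime, mint, fern, reed, tulip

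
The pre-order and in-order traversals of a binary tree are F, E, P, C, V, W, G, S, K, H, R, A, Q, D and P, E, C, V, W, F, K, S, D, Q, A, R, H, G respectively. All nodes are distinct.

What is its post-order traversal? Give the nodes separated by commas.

The first element of pre-order is the root; it splits in-order into left and right subtrees.
Root F: left subtree has 5 nodes {P, E, C, V, W}, right has 8 {K, S, D, Q, A, R, H, G}.
  Root E: left subtree has 1 node {P}, right has 3 {C, V, W}.
    Root C: left subtree has 0 nodes { }, right has 2 {V, W}.
      Root V: left subtree has 0 nodes { }, right has 1 {W}.
  Root G: left subtree has 7 nodes {K, S, D, Q, A, R, H}, right has 0 { }.
    Root S: left subtree has 1 node {K}, right has 5 {D, Q, A, R, H}.
      Root H: left subtree has 4 nodes {D, Q, A, R}, right has 0 { }.
        Root R: left subtree has 3 nodes {D, Q, A}, right has 0 { }.
          Root A: left subtree has 2 nodes {D, Q}, right has 0 { }.
            Root Q: left subtree has 1 node {D}, right has 0 { }.

P, W, V, C, E, K, D, Q, A, R, H, S, G, F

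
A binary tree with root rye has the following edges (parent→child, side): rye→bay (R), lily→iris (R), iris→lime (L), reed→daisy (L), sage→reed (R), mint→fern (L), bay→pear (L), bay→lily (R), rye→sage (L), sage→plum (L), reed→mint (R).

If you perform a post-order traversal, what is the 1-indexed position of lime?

8

Post-order visits the left subtree, then the right subtree, then the node.
At rye: go left to sage.
  At sage: go left to plum.
    plum is a leaf — visit plum.
  At sage: go right to reed.
    At reed: go left to daisy.
      daisy is a leaf — visit daisy.
    At reed: go right to mint.
      At mint: go left to fern.
        fern is a leaf — visit fern.
      At mint: no right child.
      Visit mint.
    Visit reed.
  Visit sage.
At rye: go right to bay.
  At bay: go left to pear.
    pear is a leaf — visit pear.
  At bay: go right to lily.
    At lily: no left child.
    At lily: go right to iris.
      At iris: go left to lime.
        lime is a leaf — visit lime.
      At iris: no right child.
      Visit iris.
    Visit lily.
  Visit bay.
Visit rye.
Full post-order sequence: plum, daisy, fern, mint, reed, sage, pear, lime, iris, lily, bay, rye.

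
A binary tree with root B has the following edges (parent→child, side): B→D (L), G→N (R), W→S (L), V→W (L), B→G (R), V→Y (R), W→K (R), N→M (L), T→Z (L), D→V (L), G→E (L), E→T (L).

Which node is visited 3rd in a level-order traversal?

Level-order visits nodes level by level from the root, left to right within each level.
Level 0: B
Level 1: D, G
Level 2: V, E, N
Level 3: W, Y, T, M
Level 4: S, K, Z
Full level-order sequence: B, D, G, V, E, N, W, Y, T, M, S, K, Z.

G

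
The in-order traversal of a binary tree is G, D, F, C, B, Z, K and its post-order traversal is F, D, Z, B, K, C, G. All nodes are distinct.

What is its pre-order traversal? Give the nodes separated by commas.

The last element of post-order is the root; it splits in-order into left and right subtrees.
Root G: left subtree has 0 nodes { }, right has 6 {D, F, C, B, Z, K}.
  Root C: left subtree has 2 nodes {D, F}, right has 3 {B, Z, K}.
    Root D: left subtree has 0 nodes { }, right has 1 {F}.
    Root K: left subtree has 2 nodes {B, Z}, right has 0 { }.
      Root B: left subtree has 0 nodes { }, right has 1 {Z}.

G, C, D, F, K, B, Z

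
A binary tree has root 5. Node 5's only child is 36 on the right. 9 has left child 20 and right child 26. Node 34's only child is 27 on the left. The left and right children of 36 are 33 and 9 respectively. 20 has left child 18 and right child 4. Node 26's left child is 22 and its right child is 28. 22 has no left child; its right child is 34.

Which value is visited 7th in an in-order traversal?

9

In-order visits the left subtree, then the node, then the right subtree.
At 5: no left child.
Visit 5.
At 5: go right to 36.
  At 36: go left to 33.
    33 is a leaf — visit 33.
  Visit 36.
  At 36: go right to 9.
    At 9: go left to 20.
      At 20: go left to 18.
        18 is a leaf — visit 18.
      Visit 20.
      At 20: go right to 4.
        4 is a leaf — visit 4.
    Visit 9.
    At 9: go right to 26.
      At 26: go left to 22.
        At 22: no left child.
        Visit 22.
        At 22: go right to 34.
          At 34: go left to 27.
            27 is a leaf — visit 27.
          Visit 34.
          At 34: no right child.
      Visit 26.
      At 26: go right to 28.
        28 is a leaf — visit 28.
Full in-order sequence: 5, 33, 36, 18, 20, 4, 9, 22, 27, 34, 26, 28.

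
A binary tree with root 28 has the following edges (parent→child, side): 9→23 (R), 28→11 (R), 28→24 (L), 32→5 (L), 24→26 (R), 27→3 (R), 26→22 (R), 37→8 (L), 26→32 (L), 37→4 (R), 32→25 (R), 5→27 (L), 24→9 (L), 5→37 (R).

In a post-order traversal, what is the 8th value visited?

5

Post-order visits the left subtree, then the right subtree, then the node.
At 28: go left to 24.
  At 24: go left to 9.
    At 9: no left child.
    At 9: go right to 23.
      23 is a leaf — visit 23.
    Visit 9.
  At 24: go right to 26.
    At 26: go left to 32.
      At 32: go left to 5.
        At 5: go left to 27.
          At 27: no left child.
          At 27: go right to 3.
            3 is a leaf — visit 3.
          Visit 27.
        At 5: go right to 37.
          At 37: go left to 8.
            8 is a leaf — visit 8.
          At 37: go right to 4.
            4 is a leaf — visit 4.
          Visit 37.
        Visit 5.
      At 32: go right to 25.
        25 is a leaf — visit 25.
      Visit 32.
    At 26: go right to 22.
      22 is a leaf — visit 22.
    Visit 26.
  Visit 24.
At 28: go right to 11.
  11 is a leaf — visit 11.
Visit 28.
Full post-order sequence: 23, 9, 3, 27, 8, 4, 37, 5, 25, 32, 22, 26, 24, 11, 28.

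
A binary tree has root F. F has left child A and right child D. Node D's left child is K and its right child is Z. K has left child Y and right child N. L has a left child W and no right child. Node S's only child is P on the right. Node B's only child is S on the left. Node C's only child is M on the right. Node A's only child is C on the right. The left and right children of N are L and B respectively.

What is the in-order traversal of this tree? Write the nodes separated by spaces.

In-order visits the left subtree, then the node, then the right subtree.
At F: go left to A.
  At A: no left child.
  Visit A.
  At A: go right to C.
    At C: no left child.
    Visit C.
    At C: go right to M.
      M is a leaf — visit M.
Visit F.
At F: go right to D.
  At D: go left to K.
    At K: go left to Y.
      Y is a leaf — visit Y.
    Visit K.
    At K: go right to N.
      At N: go left to L.
        At L: go left to W.
          W is a leaf — visit W.
        Visit L.
        At L: no right child.
      Visit N.
      At N: go right to B.
        At B: go left to S.
          At S: no left child.
          Visit S.
          At S: go right to P.
            P is a leaf — visit P.
        Visit B.
        At B: no right child.
  Visit D.
  At D: go right to Z.
    Z is a leaf — visit Z.

A C M F Y K W L N S P B D Z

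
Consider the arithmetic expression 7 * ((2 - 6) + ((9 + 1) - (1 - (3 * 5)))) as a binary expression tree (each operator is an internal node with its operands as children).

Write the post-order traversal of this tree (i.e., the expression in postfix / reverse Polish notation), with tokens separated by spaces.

Post-order on an expression tree gives postfix notation: for each operator, emit left operand, right operand, then the operator.

7 2 6 - 9 1 + 1 3 5 * - - + *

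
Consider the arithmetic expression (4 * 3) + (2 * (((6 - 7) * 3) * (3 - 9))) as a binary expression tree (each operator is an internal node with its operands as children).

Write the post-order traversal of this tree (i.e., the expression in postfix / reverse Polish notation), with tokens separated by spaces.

Post-order on an expression tree gives postfix notation: for each operator, emit left operand, right operand, then the operator.

4 3 * 2 6 7 - 3 * 3 9 - * * +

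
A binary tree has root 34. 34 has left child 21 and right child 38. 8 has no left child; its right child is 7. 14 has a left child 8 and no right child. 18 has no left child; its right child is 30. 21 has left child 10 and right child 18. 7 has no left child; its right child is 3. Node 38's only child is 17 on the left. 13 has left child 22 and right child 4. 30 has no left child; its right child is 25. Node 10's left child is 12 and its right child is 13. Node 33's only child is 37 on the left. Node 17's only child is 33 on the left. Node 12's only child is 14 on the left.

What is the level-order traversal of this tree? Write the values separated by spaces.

Level-order visits nodes level by level from the root, left to right within each level.
Level 0: 34
Level 1: 21, 38
Level 2: 10, 18, 17
Level 3: 12, 13, 30, 33
Level 4: 14, 22, 4, 25, 37
Level 5: 8
Level 6: 7
Level 7: 3

34 21 38 10 18 17 12 13 30 33 14 22 4 25 37 8 7 3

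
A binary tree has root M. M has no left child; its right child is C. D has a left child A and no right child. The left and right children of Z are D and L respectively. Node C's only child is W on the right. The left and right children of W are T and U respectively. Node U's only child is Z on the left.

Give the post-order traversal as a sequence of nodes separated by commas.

Post-order visits the left subtree, then the right subtree, then the node.
At M: no left child.
At M: go right to C.
  At C: no left child.
  At C: go right to W.
    At W: go left to T.
      T is a leaf — visit T.
    At W: go right to U.
      At U: go left to Z.
        At Z: go left to D.
          At D: go left to A.
            A is a leaf — visit A.
          At D: no right child.
          Visit D.
        At Z: go right to L.
          L is a leaf — visit L.
        Visit Z.
      At U: no right child.
      Visit U.
    Visit W.
  Visit C.
Visit M.

T, A, D, L, Z, U, W, C, M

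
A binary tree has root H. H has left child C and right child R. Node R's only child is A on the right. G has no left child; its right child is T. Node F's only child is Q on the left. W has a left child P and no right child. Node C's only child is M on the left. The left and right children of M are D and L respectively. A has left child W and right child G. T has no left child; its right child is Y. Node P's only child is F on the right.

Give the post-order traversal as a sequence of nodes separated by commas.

Post-order visits the left subtree, then the right subtree, then the node.
At H: go left to C.
  At C: go left to M.
    At M: go left to D.
      D is a leaf — visit D.
    At M: go right to L.
      L is a leaf — visit L.
    Visit M.
  At C: no right child.
  Visit C.
At H: go right to R.
  At R: no left child.
  At R: go right to A.
    At A: go left to W.
      At W: go left to P.
        At P: no left child.
        At P: go right to F.
          At F: go left to Q.
            Q is a leaf — visit Q.
          At F: no right child.
          Visit F.
        Visit P.
      At W: no right child.
      Visit W.
    At A: go right to G.
      At G: no left child.
      At G: go right to T.
        At T: no left child.
        At T: go right to Y.
          Y is a leaf — visit Y.
        Visit T.
      Visit G.
    Visit A.
  Visit R.
Visit H.

D, L, M, C, Q, F, P, W, Y, T, G, A, R, H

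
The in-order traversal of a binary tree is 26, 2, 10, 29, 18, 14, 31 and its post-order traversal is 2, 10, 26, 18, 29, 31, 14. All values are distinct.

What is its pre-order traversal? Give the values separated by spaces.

14 29 26 10 2 18 31

The last element of post-order is the root; it splits in-order into left and right subtrees.
Root 14: left subtree has 5 nodes {26, 2, 10, 29, 18}, right has 1 {31}.
  Root 29: left subtree has 3 nodes {26, 2, 10}, right has 1 {18}.
    Root 26: left subtree has 0 nodes { }, right has 2 {2, 10}.
      Root 10: left subtree has 1 node {2}, right has 0 { }.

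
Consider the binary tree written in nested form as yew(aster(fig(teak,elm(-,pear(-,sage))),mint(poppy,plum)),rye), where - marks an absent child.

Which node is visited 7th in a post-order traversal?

Post-order visits the left subtree, then the right subtree, then the node.
At yew: go left to aster.
  At aster: go left to fig.
    At fig: go left to teak.
      teak is a leaf — visit teak.
    At fig: go right to elm.
      At elm: no left child.
      At elm: go right to pear.
        At pear: no left child.
        At pear: go right to sage.
          sage is a leaf — visit sage.
        Visit pear.
      Visit elm.
    Visit fig.
  At aster: go right to mint.
    At mint: go left to poppy.
      poppy is a leaf — visit poppy.
    At mint: go right to plum.
      plum is a leaf — visit plum.
    Visit mint.
  Visit aster.
At yew: go right to rye.
  rye is a leaf — visit rye.
Visit yew.
Full post-order sequence: teak, sage, pear, elm, fig, poppy, plum, mint, aster, rye, yew.

plum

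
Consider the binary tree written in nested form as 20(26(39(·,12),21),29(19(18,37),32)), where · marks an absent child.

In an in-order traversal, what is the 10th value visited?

In-order visits the left subtree, then the node, then the right subtree.
At 20: go left to 26.
  At 26: go left to 39.
    At 39: no left child.
    Visit 39.
    At 39: go right to 12.
      12 is a leaf — visit 12.
  Visit 26.
  At 26: go right to 21.
    21 is a leaf — visit 21.
Visit 20.
At 20: go right to 29.
  At 29: go left to 19.
    At 19: go left to 18.
      18 is a leaf — visit 18.
    Visit 19.
    At 19: go right to 37.
      37 is a leaf — visit 37.
  Visit 29.
  At 29: go right to 32.
    32 is a leaf — visit 32.
Full in-order sequence: 39, 12, 26, 21, 20, 18, 19, 37, 29, 32.

32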